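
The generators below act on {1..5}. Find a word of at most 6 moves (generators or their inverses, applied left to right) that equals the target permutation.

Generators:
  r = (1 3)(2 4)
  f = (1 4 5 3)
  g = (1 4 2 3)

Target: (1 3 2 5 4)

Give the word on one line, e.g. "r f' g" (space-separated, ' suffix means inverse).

g f g f

  after g: (1 4 2 3)
  after f: (1 5 3 4 2)
  after g: (1 5)(2 4 3)
  after f: (1 3 2 5 4)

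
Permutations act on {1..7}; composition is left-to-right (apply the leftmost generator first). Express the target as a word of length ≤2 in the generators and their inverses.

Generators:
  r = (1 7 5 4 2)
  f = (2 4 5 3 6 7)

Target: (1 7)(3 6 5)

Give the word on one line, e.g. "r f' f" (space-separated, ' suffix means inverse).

f r

  after f: (2 4 5 3 6 7)
  after r: (1 7)(3 6 5)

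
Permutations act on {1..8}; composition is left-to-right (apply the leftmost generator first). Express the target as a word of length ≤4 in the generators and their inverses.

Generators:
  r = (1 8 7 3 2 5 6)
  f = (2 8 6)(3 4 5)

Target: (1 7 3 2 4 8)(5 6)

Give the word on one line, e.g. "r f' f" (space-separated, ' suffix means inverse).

  after r: (1 8 7 3 2 5 6)
  after f': (1 2 4 3 6)(5 8 7)
  after r': (1 3 5)(2 4 7)
  after r': (1 7 3 2 4 8)(5 6)

r f' r' r'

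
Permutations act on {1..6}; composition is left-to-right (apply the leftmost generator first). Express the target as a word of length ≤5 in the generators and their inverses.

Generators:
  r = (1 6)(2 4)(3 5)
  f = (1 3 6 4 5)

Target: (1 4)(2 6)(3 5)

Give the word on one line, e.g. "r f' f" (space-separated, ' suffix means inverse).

  after f: (1 3 6 4 5)
  after r: (1 5 6 2 4 3)
  after f': (1 4)(2 6)(3 5)

f r f'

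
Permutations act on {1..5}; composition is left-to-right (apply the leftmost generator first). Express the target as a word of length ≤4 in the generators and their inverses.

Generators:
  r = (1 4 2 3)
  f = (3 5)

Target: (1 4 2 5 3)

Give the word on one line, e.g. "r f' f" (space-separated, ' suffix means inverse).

  after r: (1 4 2 3)
  after f: (1 4 2 5 3)

r f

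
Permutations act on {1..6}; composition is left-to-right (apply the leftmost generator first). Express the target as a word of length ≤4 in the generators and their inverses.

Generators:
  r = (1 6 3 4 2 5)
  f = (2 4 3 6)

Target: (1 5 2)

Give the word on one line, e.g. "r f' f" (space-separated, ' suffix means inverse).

f' r'

  after f': (2 6 3 4)
  after r': (1 5 2)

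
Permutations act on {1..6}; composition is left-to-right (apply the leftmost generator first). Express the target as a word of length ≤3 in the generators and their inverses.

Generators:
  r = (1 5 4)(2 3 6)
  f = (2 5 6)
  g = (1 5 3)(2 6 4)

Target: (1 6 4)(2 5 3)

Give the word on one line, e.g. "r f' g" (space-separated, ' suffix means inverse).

  after f': (2 6 5)
  after r: (1 5 3 6 4)
  after f: (1 6 4)(2 5 3)

f' r f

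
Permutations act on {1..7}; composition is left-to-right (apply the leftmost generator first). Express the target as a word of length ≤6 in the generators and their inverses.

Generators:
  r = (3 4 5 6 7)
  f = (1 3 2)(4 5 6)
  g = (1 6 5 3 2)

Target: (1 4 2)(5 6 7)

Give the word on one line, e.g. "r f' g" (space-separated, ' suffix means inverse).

  after r': (3 7 6 5 4)
  after g: (1 6 3 7 5 4 2)
  after r': (1 5 3 6 7 4 2)
  after f': (1 4 3 5)(6 7)
  after g: (1 4 2)(5 6 7)

r' g r' f' g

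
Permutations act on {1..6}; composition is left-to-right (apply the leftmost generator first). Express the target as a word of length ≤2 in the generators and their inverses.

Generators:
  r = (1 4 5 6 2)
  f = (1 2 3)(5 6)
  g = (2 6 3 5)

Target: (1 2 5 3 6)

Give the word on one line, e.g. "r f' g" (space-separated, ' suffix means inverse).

g f

  after g: (2 6 3 5)
  after f: (1 2 5 3 6)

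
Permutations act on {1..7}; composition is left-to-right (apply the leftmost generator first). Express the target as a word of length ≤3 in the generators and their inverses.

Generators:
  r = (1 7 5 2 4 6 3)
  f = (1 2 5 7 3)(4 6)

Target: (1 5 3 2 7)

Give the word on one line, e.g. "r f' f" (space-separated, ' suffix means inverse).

  after f: (1 2 5 7 3)(4 6)
  after f: (1 5 3 2 7)

f f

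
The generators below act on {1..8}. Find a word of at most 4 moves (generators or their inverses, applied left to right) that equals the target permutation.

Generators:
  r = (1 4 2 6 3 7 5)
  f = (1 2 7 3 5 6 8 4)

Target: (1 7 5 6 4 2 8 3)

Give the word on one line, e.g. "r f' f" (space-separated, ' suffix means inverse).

r' f' r

  after r': (1 5 7 3 6 2 4)
  after f': (1 3 5 2 8 6)
  after r: (1 7 5 6 4 2 8 3)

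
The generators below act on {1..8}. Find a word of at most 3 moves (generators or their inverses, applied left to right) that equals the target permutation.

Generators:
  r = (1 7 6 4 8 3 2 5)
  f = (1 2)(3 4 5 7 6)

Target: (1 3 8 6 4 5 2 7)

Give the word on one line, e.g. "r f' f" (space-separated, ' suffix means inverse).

r' f' f'

  after r': (1 5 2 3 8 4 6 7)
  after f': (1 4 7 2 6 5)(3 8)
  after f': (1 3 8 6 4 5 2 7)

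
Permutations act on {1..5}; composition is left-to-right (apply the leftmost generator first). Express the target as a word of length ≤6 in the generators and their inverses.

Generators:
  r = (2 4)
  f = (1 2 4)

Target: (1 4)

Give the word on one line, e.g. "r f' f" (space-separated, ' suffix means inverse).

  after f': (1 4 2)
  after r: (1 2)
  after f: (1 4)
  after r: (1 2 4)
  after r: (1 4)

f' r f r r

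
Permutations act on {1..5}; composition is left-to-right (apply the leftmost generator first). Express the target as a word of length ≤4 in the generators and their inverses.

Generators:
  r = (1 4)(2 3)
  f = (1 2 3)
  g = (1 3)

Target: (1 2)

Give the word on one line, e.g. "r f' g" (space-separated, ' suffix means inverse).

  after g': (1 3)
  after f': (1 2)

g' f'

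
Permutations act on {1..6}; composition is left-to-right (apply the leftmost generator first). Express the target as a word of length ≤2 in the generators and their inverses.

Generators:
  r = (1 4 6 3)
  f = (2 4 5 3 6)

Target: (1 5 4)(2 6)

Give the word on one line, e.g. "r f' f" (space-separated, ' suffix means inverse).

r' f'

  after r': (1 3 6 4)
  after f': (1 5 4)(2 6)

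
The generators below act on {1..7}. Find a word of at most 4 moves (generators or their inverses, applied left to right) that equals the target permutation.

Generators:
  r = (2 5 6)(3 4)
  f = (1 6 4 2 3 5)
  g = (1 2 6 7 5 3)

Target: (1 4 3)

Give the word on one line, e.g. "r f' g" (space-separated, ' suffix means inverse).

f r' r' f'

  after f: (1 6 4 2 3 5)
  after r': (1 5)(2 4 6 3)
  after r': (1 2 3 6 4 5)
  after f': (1 4 3)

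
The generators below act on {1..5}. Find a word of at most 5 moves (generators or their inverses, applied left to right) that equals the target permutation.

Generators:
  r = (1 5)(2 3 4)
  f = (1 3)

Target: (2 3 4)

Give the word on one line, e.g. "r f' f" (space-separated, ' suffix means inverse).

r' f f r'

  after r': (1 5)(2 4 3)
  after f: (1 5 3 2 4)
  after f: (1 5)(2 4 3)
  after r': (2 3 4)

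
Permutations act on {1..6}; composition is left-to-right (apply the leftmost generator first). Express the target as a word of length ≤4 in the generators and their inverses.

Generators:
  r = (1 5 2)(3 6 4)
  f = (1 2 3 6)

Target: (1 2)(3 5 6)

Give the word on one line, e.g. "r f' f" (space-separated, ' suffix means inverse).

  after r: (1 5 2)(3 6 4)
  after f: (1 5 3)(4 6)
  after r': (2 5 4 3)
  after r': (1 2)(3 5 6)

r f r' r'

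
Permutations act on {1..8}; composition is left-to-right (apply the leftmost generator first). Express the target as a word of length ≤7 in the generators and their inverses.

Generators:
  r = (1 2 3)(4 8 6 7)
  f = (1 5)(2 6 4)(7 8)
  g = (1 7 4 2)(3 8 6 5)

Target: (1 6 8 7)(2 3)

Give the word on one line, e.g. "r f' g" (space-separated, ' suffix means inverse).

  after f': (1 5)(2 4 6)(7 8)
  after g: (1 3 8 4 5 7 6)
  after f: (1 3 7 4)(2 6 5 8)
  after g': (1 5 3)(2 8 4)
  after g': (1 6 8 7)(2 3)

f' g f g' g'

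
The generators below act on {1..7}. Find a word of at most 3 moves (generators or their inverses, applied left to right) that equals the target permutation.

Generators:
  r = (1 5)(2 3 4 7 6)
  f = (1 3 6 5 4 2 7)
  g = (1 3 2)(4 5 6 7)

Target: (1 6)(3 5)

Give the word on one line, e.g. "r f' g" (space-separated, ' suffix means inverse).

r g

  after r: (1 5)(2 3 4 7 6)
  after g: (1 6)(3 5)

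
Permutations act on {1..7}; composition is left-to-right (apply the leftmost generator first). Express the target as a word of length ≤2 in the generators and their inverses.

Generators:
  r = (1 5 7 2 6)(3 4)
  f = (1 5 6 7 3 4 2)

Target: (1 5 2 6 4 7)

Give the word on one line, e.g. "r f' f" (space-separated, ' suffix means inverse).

  after r': (1 6 2 7 5)(3 4)
  after f': (1 5 2 6 4 7)

r' f'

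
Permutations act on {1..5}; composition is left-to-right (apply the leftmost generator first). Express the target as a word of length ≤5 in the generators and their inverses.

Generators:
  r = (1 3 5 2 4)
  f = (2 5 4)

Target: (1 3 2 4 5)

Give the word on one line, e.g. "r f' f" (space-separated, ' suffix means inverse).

  after f: (2 5 4)
  after r: (1 3 5)
  after f': (1 3 2 4 5)

f r f'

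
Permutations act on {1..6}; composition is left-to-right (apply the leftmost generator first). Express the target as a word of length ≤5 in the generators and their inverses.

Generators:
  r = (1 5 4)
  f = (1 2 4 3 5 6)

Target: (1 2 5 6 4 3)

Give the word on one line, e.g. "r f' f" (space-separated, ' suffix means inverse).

  after r': (1 4 5)
  after f: (1 3 5 2 4 6)
  after f: (1 5 4)(2 3 6)
  after r': (2 3 6)
  after f: (1 2 5 6 4 3)

r' f f r' f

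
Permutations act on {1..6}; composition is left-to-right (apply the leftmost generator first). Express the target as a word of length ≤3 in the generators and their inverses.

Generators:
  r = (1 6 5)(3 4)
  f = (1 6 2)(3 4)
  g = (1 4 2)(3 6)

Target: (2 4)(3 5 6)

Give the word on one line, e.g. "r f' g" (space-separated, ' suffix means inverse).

g' f' r'

  after g': (1 2 4)(3 6)
  after f': (1 6 4 2 3)
  after r': (2 4)(3 5 6)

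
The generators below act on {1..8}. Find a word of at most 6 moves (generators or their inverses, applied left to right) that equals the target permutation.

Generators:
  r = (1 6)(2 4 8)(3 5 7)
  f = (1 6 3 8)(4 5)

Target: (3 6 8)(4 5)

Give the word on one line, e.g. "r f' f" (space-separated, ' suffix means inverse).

r' r' r' f'

  after r': (1 6)(2 8 4)(3 7 5)
  after r': (2 4 8)(3 5 7)
  after r': (1 6)
  after f': (3 6 8)(4 5)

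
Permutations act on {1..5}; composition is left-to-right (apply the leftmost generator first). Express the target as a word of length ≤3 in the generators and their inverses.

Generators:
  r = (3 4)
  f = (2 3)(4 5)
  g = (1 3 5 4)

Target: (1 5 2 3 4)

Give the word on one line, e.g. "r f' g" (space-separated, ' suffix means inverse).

g r f

  after g: (1 3 5 4)
  after r: (1 4)(3 5)
  after f: (1 5 2 3 4)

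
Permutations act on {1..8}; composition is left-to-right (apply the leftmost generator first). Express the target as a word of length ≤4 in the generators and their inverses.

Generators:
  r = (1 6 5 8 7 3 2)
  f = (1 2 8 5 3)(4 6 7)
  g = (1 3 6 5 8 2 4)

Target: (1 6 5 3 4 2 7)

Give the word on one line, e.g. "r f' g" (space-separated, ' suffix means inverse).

  after r: (1 6 5 8 7 3 2)
  after g: (1 5 2 3 4)(6 8 7)
  after r': (1 6 5 3 4 2 7)

r g r'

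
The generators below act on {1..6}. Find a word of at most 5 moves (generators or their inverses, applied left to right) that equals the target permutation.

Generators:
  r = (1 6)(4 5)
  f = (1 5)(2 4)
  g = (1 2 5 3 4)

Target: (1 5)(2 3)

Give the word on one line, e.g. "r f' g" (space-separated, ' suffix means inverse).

  after g': (1 4 3 5 2)
  after f: (1 2 5 4 3)
  after g: (1 5)(2 3)

g' f g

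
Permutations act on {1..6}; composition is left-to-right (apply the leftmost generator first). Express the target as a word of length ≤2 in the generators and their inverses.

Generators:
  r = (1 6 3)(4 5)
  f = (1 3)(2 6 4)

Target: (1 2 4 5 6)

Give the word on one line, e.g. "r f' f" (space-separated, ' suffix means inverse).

r f'

  after r: (1 6 3)(4 5)
  after f': (1 2 4 5 6)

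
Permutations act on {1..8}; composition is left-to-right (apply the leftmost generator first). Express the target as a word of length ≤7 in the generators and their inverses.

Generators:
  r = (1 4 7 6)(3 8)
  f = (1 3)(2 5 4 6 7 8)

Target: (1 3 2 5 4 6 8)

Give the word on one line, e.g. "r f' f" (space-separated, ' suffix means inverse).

  after f': (1 3)(2 8 7 6 4 5)
  after r': (1 8 4 5 2 3 6)
  after r': (1 3 7 4 5 2 8)
  after f: (3 8)(6 7)
  after f: (1 3 2 5 4 6 8)

f' r' r' f f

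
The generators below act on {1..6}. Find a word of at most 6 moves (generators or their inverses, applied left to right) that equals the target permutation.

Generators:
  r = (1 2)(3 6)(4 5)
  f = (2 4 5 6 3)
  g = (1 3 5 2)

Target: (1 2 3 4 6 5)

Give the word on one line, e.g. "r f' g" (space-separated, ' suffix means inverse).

f' r' g r

  after f': (2 3 6 5 4)
  after r': (1 2 6 4)
  after g: (2 6 4 3 5)
  after r: (1 2 3 4 6 5)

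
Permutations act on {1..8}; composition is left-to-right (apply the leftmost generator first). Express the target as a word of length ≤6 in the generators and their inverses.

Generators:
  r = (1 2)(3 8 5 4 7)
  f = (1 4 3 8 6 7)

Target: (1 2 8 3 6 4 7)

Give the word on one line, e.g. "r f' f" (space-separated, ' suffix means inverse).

  after r': (1 2)(3 7 4 5 8)
  after f': (1 2 7)(3 6 8 4 5)
  after r: (2 3 6 5 8 7)
  after r: (1 2 8 3 6 4 7)

r' f' r r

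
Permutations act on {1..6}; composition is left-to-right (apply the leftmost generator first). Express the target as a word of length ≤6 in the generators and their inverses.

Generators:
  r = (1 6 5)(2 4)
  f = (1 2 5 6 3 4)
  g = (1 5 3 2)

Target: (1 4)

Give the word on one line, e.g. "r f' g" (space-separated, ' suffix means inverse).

r' r' g r' f'

  after r': (1 5 6)(2 4)
  after r': (1 6 5)
  after g: (1 6 3 2)
  after r': (2 5 6 3 4)
  after f': (1 4)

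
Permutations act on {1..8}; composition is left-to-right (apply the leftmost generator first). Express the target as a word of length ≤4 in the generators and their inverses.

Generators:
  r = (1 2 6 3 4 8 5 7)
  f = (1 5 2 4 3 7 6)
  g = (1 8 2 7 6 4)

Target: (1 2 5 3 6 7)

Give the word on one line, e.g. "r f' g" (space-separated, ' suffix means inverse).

  after r': (1 7 5 8 4 3 6 2)
  after g: (1 6 7 5 2 8)(3 4)
  after g: (1 4 3)(5 7)
  after f': (1 2 5 3 6 7)

r' g g f'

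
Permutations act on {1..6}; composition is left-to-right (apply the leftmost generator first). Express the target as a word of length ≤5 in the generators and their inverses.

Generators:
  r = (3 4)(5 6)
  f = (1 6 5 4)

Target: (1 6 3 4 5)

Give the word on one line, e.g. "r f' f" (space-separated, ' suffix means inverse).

r f r f'

  after r: (3 4)(5 6)
  after f: (1 6 4 3)
  after r: (1 5 6 3)
  after f': (1 6 3 4 5)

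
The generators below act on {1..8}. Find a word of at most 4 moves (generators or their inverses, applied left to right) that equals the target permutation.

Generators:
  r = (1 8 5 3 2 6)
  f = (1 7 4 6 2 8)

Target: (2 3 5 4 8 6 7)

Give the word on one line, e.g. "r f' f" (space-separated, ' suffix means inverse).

r' f' f' f'

  after r': (1 6 2 3 5 8)
  after f': (1 4 7)(2 3 5)
  after f': (1 7 8 2 3 5 6 4)
  after f': (2 3 5 4 8 6 7)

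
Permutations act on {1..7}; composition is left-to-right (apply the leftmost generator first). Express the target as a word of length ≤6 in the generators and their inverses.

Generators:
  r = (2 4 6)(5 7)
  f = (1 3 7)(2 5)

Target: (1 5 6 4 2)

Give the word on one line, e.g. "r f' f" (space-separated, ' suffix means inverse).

f' r' f' f'

  after f': (1 7 3)(2 5)
  after r': (1 5 6 4 2 7 3)
  after f': (1 2 3 7)(4 5 6)
  after f': (1 5 6 4 2)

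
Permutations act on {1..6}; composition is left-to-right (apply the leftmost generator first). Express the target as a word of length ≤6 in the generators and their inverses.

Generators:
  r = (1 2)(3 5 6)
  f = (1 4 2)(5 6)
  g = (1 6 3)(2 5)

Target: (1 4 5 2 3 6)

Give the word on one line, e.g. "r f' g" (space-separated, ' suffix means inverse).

  after f': (1 2 4)(5 6)
  after f': (1 4 2)
  after r': (1 4)(3 6 5)
  after g: (1 4 6 2 5)
  after r': (1 4 5 2 3 6)

f' f' r' g r'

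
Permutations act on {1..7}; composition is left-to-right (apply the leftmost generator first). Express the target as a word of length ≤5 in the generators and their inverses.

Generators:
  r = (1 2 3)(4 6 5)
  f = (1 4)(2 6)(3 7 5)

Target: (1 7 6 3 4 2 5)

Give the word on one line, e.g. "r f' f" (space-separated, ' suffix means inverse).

  after r': (1 3 2)(4 5 6)
  after f: (1 7 5 2 4 3 6)
  after r': (1 7 6 3 4 2 5)

r' f r'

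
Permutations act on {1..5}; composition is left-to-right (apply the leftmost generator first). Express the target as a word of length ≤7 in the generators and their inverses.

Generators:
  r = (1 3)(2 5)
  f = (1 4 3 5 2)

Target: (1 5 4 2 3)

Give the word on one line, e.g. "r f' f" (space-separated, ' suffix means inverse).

  after f: (1 4 3 5 2)
  after f: (1 3 2 4 5)
  after r': (2 4)(3 5)
  after f': (1 2)(4 5)
  after r': (1 5 4 2 3)

f f r' f' r'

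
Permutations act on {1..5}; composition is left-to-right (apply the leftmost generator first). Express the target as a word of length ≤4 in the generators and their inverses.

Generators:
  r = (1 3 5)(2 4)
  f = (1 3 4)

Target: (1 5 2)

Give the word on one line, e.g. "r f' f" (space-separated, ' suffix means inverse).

r f' r'

  after r: (1 3 5)(2 4)
  after f': (2 3 5 4)
  after r': (1 5 2)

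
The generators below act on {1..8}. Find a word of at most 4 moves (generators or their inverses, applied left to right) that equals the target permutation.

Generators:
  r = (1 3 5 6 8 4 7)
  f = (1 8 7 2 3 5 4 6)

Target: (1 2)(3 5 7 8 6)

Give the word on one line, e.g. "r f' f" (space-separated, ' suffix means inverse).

r f' r

  after r: (1 3 5 6 8 4 7)
  after f': (1 2 7 6)(4 8 5)
  after r: (1 2)(3 5 7 8 6)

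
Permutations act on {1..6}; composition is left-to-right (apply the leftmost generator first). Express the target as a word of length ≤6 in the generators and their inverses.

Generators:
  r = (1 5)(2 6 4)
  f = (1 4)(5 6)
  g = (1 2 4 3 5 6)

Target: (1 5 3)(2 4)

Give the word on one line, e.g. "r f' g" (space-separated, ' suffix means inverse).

  after g': (1 6 5 3 4 2)
  after f: (1 5 3)(2 4)
  after f: (1 6 5 3 4 2)
  after f: (1 5 3)(2 4)

g' f f f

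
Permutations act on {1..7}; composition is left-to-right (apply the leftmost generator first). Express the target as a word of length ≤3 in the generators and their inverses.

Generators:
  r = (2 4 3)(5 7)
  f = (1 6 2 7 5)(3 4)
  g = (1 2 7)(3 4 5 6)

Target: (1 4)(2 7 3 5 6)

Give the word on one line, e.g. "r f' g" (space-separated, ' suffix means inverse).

g' r g'

  after g': (1 7 2)(3 6 5 4)
  after r: (1 5 3 6 7 4 2)
  after g': (1 4)(2 7 3 5 6)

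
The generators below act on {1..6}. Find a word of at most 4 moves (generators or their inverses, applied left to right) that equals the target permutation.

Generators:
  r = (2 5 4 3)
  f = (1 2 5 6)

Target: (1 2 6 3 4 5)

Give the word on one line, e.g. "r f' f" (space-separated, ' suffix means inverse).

  after f': (1 6 5 2)
  after f': (1 5)(2 6)
  after r': (1 2 6 3 4 5)

f' f' r'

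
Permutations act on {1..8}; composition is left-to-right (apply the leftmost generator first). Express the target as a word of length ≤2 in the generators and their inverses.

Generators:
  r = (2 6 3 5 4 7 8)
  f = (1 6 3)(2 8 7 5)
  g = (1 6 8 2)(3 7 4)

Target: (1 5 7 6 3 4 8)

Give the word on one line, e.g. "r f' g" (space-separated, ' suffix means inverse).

g' f'

  after g': (1 2 8 6)(3 4 7)
  after f': (1 5 7 6 3 4 8)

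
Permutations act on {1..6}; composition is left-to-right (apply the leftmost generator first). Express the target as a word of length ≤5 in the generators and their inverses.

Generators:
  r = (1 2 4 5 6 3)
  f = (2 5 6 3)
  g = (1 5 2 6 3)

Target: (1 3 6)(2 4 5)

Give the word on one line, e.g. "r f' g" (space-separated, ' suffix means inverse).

  after g': (1 3 6 2 5)
  after f': (1 6 3 5)
  after r: (1 3 6)(2 4 5)

g' f' r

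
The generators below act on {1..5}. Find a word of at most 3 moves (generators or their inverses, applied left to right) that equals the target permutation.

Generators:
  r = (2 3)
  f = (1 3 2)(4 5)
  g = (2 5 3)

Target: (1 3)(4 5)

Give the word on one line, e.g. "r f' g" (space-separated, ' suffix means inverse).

f' r

  after f': (1 2 3)(4 5)
  after r: (1 3)(4 5)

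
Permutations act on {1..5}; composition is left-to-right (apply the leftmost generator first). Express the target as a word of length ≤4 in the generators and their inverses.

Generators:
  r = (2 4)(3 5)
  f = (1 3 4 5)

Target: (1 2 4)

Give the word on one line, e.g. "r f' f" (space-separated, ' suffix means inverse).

f f r'

  after f: (1 3 4 5)
  after f: (1 4)(3 5)
  after r': (1 2 4)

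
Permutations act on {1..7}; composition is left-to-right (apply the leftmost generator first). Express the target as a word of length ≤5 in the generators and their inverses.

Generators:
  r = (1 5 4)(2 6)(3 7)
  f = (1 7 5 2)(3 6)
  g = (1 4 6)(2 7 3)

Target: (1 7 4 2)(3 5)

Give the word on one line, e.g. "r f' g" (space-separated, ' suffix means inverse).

  after f: (1 7 5 2)(3 6)
  after r: (1 3 2 5 6 7 4)
  after f: (1 6 5 3)(4 7)
  after r: (1 2 6 4 3 5 7)
  after g: (1 7 4 2)(3 5)

f r f r g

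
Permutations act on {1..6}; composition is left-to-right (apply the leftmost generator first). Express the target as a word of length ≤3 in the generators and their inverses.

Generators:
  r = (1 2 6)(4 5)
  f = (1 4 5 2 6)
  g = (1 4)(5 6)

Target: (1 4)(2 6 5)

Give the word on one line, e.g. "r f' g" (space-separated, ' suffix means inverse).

f f r'

  after f: (1 4 5 2 6)
  after f: (1 5 6 4 2)
  after r': (1 4)(2 6 5)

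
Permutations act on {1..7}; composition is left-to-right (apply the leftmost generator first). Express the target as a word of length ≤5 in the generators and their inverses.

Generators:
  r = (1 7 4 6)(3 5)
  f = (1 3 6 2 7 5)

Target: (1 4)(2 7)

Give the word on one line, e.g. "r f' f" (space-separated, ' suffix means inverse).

r f' r' f' r'

  after r: (1 7 4 6)(3 5)
  after f': (1 2 6 5)(3 7 4)
  after r': (1 2 4 5 6 3)
  after f': (1 6)(2 4 7)(3 5)
  after r': (1 4)(2 7)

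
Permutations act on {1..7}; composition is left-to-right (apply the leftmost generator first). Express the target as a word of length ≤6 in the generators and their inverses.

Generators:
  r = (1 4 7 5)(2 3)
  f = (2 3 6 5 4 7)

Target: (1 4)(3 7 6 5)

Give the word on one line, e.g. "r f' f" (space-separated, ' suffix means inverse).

f r f r'

  after f: (2 3 6 5 4 7)
  after r: (1 4 5 7 3 6)
  after f: (1 7 6)(2 3 5)
  after r': (1 4)(3 7 6 5)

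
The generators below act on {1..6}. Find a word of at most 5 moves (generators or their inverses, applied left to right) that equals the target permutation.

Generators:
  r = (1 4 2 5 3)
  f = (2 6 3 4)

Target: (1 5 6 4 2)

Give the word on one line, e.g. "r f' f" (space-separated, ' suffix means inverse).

  after r': (1 3 5 2 4)
  after r': (1 5 4 3 2)
  after f': (1 5 3 4 6 2)
  after f': (1 5 6 4 2)

r' r' f' f'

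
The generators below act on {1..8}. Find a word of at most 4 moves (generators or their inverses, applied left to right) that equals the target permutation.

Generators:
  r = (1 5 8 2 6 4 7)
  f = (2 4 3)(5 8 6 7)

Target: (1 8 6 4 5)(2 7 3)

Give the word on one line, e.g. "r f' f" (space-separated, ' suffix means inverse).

  after r': (1 7 4 6 2 8 5)
  after f': (1 6 3 4 8 7 2 5)
  after f': (1 8 6 4 5)(2 7 3)

r' f' f'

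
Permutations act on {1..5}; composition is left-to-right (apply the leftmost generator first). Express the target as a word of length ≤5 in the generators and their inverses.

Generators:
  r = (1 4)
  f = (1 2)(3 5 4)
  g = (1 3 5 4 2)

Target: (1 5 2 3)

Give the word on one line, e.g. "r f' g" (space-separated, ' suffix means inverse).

r f g r'

  after r: (1 4)
  after f: (1 3 5 4 2)
  after g: (1 5 2 3 4)
  after r': (1 5 2 3)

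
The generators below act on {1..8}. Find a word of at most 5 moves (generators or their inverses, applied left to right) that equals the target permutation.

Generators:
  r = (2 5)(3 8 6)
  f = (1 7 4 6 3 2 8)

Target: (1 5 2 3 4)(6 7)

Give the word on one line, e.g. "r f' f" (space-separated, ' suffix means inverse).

  after f': (1 8 2 3 6 4 7)
  after f': (1 2 6 7 8 3 4)
  after r: (1 5 2 3 4)(6 7)

f' f' r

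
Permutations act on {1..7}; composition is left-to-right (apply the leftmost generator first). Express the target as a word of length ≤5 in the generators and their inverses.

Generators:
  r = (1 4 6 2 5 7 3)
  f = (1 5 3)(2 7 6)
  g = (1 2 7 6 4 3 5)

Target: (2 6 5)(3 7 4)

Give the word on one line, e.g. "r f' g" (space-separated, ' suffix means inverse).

  after f: (1 5 3)(2 7 6)
  after r: (1 7 2 3 4 6 5)
  after f: (1 6 3 4 2)
  after r: (1 2 4 5 7 3 6)
  after g': (2 6 5)(3 7 4)

f r f r g'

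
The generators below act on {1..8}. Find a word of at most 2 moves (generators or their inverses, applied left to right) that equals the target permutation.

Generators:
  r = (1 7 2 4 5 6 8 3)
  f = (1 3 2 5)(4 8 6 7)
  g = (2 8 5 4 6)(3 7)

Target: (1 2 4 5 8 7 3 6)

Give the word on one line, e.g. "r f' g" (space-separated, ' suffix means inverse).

  after r': (1 3 8 6 5 4 2 7)
  after f: (1 2 4 5 8 7 3 6)

r' f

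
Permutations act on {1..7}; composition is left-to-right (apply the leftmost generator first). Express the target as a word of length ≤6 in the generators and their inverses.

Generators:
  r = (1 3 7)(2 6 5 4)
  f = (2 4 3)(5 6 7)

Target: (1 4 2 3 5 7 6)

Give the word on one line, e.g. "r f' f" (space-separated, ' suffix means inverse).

r' f' r' f

  after r': (1 7 3)(2 4 5 6)
  after f': (1 6 3)(4 7)
  after r': (1 2 4 3 7 5 6)
  after f: (1 4 2 3 5 7 6)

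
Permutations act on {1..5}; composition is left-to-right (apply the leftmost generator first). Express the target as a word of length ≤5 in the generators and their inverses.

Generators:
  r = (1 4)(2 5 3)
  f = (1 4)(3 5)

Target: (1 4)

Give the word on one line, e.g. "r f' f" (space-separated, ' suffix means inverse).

  after r: (1 4)(2 5 3)
  after r: (2 3 5)
  after r: (1 4)

r r r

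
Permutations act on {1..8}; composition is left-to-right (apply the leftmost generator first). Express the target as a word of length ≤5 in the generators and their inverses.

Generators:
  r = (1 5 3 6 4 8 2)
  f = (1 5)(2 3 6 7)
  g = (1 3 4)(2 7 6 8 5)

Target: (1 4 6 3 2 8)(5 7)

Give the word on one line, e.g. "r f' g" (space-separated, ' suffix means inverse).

r f g'

  after r: (1 5 3 6 4 8 2)
  after f: (2 5 6 4 8 3 7)
  after g': (1 4 6 3 2 8)(5 7)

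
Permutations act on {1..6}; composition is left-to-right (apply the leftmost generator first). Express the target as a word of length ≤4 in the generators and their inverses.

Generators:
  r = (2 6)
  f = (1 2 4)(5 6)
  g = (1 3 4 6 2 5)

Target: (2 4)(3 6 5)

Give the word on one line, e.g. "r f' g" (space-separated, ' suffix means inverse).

g f' g'

  after g: (1 3 4 6 2 5)
  after f': (1 3 2 6)(4 5)
  after g': (2 4)(3 6 5)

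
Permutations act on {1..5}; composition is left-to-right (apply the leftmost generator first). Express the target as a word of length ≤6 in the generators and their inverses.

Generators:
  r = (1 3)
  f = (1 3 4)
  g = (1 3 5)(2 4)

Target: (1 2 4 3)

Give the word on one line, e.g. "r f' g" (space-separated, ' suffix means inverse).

  after g: (1 3 5)(2 4)
  after f: (1 4 2)(3 5)
  after g: (1 2 3)
  after r: (1 2)
  after f': (1 2 4 3)

g f g r f'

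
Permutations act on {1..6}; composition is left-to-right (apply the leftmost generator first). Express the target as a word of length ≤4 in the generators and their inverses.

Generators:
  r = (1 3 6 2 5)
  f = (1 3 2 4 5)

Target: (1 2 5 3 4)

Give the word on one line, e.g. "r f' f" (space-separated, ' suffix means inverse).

  after f': (1 5 4 2 3)
  after f': (1 4 3 5 2)
  after f': (1 2 5 3 4)

f' f' f'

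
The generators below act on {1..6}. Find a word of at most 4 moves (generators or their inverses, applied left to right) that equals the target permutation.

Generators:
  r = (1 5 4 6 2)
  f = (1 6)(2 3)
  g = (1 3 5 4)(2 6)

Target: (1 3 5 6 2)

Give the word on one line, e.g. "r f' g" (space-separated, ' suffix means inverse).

  after f': (1 6)(2 3)
  after r': (1 4 5)(2 3 6)
  after r': (1 5 2 3 4)
  after g': (1 3 5 6 2)

f' r' r' g'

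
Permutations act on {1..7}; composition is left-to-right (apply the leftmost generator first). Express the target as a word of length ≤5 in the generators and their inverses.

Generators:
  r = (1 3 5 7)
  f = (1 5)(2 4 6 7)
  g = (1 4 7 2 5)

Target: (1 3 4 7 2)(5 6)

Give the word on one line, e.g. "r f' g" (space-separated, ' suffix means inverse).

r g f f g

  after r: (1 3 5 7)
  after g: (1 3)(2 5)(4 7)
  after f: (1 3 5 4 2)(6 7)
  after f: (1 3)(2 5 6)
  after g: (1 3 4 7 2)(5 6)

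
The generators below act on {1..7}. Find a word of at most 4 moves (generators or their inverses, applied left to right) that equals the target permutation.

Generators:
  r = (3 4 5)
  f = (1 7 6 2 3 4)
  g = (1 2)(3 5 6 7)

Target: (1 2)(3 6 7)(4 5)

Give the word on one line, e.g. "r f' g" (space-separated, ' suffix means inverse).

r' g

  after r': (3 5 4)
  after g: (1 2)(3 6 7)(4 5)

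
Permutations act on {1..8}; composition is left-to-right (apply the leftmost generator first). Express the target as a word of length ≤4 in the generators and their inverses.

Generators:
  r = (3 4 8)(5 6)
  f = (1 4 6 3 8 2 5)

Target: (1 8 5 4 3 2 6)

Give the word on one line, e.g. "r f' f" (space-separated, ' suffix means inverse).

r' f r

  after r': (3 8 4)(5 6)
  after f: (1 4 8 6)(2 5 3)
  after r: (1 8 5 4 3 2 6)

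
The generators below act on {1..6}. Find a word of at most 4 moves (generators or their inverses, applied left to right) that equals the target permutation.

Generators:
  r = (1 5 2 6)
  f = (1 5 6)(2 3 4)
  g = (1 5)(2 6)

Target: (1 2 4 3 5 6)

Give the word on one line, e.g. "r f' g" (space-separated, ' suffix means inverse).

  after f: (1 5 6)(2 3 4)
  after f: (1 6 5)(2 4 3)
  after r': (1 2 4 3 5 6)

f f r'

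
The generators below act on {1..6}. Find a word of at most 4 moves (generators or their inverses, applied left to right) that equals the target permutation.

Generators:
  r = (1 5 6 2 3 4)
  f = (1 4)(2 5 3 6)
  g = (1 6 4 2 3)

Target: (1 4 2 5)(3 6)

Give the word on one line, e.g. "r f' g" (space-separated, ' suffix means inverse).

  after r: (1 5 6 2 3 4)
  after f: (1 3)(2 6 5)
  after r': (1 2 5 6)(3 4)
  after g': (1 4 2 5)(3 6)

r f r' g'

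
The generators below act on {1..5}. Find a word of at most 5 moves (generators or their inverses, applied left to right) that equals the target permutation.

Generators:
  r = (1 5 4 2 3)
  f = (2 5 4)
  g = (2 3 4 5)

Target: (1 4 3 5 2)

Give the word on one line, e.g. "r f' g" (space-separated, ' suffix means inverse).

g' r' g

  after g': (2 5 4 3)
  after r': (1 3 4 2)
  after g: (1 4 3 5 2)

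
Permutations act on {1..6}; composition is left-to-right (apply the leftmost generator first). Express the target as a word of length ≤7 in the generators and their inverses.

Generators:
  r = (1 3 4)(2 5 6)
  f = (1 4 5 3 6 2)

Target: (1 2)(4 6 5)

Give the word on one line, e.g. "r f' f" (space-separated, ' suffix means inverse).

r' f' f' r' f

  after r': (1 4 3)(2 6 5)
  after f': (2 3)(4 5 6)
  after f': (1 2 5 3 6)
  after r': (1 6 4 3 5)
  after f: (1 2)(4 6 5)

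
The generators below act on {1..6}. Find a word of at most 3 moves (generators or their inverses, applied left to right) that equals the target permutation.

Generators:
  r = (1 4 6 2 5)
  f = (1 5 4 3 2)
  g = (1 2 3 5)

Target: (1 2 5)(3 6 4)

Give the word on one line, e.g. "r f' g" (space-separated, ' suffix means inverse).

f r'

  after f: (1 5 4 3 2)
  after r': (1 2 5)(3 6 4)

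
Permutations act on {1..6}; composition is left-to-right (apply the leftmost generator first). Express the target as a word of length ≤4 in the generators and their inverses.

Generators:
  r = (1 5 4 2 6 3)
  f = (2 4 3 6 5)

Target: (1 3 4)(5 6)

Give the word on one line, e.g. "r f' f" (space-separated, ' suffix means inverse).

  after f: (2 4 3 6 5)
  after f: (2 3 5 4 6)
  after f: (2 6 4 5 3)
  after r': (1 3 4)(5 6)

f f f r'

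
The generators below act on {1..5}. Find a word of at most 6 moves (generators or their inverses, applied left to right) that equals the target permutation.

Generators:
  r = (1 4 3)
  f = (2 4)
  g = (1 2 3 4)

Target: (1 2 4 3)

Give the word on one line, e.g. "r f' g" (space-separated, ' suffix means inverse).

g' r' f g

  after g': (1 4 3 2)
  after r': (2 3)
  after f: (2 3 4)
  after g: (1 2 4 3)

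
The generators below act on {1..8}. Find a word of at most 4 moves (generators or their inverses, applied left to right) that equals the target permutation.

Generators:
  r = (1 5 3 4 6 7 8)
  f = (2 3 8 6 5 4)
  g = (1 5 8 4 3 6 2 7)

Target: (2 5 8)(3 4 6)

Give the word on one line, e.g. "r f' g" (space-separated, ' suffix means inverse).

  after f': (2 4 5 6 8 3)
  after f': (2 5 8)(3 4 6)

f' f'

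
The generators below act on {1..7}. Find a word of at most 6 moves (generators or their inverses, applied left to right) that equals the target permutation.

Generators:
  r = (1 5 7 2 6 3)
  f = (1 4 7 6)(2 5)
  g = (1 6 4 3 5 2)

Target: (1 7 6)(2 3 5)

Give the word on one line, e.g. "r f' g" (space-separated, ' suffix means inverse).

g f' r' g r'

  after g: (1 6 4 3 5 2)
  after f': (1 7 4 3 2 6)
  after r': (1 5)(3 7 4 6)
  after g: (1 2)(3 7)(5 6)
  after r': (1 7 6)(2 3 5)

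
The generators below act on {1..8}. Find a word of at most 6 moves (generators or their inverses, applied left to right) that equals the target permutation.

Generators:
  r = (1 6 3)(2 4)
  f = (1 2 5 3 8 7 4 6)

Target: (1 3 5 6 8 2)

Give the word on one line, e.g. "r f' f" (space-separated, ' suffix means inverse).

  after r: (1 6 3)(2 4)
  after r: (1 3 6)
  after f': (1 5 2)(3 4 7 8)
  after r: (1 5 4 7 8)(2 6 3)
  after f: (1 3 5 6 8 2)

r r f' r f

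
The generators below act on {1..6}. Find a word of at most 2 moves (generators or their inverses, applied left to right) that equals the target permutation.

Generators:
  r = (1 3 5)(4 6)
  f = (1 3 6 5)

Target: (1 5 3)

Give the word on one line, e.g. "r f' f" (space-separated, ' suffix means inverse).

  after r: (1 3 5)(4 6)
  after r: (1 5 3)

r r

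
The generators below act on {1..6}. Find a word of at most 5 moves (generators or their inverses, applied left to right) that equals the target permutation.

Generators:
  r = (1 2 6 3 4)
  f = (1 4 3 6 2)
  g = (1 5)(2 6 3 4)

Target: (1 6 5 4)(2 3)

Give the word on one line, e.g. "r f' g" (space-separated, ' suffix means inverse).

  after f': (1 2 6 3 4)
  after g: (1 6 4 5)(2 3)
  after r: (1 3 6)(2 4 5)
  after g': (1 6 5 4)(2 3)

f' g r g'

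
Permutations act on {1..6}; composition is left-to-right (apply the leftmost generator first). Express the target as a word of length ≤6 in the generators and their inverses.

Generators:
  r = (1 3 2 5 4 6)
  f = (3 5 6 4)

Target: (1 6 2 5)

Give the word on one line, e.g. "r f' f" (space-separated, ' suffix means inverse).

f r' f' r f'

  after f: (3 5 6 4)
  after r': (1 6 5 4)(2 3)
  after f': (1 5 6 3 2 4)
  after r: (1 4 3 5)(2 6)
  after f': (1 6 2 5)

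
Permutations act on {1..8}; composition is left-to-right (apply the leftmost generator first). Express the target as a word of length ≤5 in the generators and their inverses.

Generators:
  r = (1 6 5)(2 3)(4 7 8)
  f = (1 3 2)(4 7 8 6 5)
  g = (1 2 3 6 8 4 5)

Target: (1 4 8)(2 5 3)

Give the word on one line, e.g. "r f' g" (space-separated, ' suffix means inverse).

  after r: (1 6 5)(2 3)(4 7 8)
  after g: (1 8 5 2 6)(4 7)
  after r: (1 4 8)(2 5 3)

r g r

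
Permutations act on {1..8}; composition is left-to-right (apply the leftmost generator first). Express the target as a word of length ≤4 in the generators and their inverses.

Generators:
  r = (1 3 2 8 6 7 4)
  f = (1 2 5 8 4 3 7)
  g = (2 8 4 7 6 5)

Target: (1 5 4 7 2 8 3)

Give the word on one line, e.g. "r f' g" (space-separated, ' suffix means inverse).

  after f: (1 2 5 8 4 3 7)
  after f: (1 5 4 7 2 8 3)

f f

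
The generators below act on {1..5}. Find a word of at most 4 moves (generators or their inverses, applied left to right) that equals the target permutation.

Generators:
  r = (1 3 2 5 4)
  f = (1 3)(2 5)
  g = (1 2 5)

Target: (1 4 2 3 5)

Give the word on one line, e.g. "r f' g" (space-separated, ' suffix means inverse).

  after g': (1 5 2)
  after r: (1 4)(2 3)
  after g: (1 4 2 3 5)

g' r g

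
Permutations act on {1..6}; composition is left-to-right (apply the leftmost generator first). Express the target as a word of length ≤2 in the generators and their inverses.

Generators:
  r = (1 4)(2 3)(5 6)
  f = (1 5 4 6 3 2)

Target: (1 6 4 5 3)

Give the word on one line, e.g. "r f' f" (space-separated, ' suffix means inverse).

r f

  after r: (1 4)(2 3)(5 6)
  after f: (1 6 4 5 3)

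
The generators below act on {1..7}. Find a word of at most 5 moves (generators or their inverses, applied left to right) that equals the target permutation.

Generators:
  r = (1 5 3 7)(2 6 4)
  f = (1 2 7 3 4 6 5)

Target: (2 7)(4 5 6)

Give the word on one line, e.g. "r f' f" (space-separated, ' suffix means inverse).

  after f': (1 5 6 4 3 7 2)
  after r: (1 3)(2 5 4 7 6)
  after r: (1 7 4)(2 3 5)
  after r: (2 7)(4 5 6)

f' r r r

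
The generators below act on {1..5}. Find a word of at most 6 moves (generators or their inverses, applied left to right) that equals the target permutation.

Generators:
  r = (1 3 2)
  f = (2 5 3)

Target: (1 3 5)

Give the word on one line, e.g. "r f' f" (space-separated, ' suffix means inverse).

r f r r

  after r: (1 3 2)
  after f: (1 2)(3 5)
  after r: (2 3 5)
  after r: (1 3 5)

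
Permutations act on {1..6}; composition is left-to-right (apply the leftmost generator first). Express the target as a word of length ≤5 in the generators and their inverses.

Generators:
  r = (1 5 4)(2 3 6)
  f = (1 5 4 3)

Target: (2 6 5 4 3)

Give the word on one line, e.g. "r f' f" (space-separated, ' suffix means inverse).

  after r': (1 4 5)(2 6 3)
  after f': (1 5 3 2 6 4)
  after f': (2 6 5 4 3)

r' f' f'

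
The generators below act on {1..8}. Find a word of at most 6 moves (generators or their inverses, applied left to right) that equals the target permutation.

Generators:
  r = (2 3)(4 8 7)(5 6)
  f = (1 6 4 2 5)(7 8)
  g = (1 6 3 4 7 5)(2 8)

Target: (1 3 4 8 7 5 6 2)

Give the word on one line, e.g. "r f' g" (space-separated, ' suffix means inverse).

  after f: (1 6 4 2 5)(7 8)
  after r': (1 5)(2 6 7 4 3)
  after r': (1 6 8 4 2 5)
  after g: (1 3 4 8 7 5 6 2)

f r' r' g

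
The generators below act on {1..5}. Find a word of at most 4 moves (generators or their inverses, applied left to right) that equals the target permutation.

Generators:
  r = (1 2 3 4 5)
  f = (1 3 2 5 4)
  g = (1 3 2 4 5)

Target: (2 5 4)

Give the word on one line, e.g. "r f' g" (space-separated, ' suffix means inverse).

  after f: (1 3 2 5 4)
  after g: (1 2)(3 4)
  after r': (2 5 4)

f g r'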